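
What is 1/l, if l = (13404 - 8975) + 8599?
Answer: 1/13028 ≈ 7.6758e-5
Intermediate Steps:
l = 13028 (l = 4429 + 8599 = 13028)
1/l = 1/13028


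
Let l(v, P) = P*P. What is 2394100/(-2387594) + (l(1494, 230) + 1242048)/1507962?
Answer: -129600437272/900100255857 ≈ -0.14398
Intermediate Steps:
l(v, P) = P²
2394100/(-2387594) + (l(1494, 230) + 1242048)/1507962 = 2394100/(-2387594) + (230² + 1242048)/1507962 = 2394100*(-1/2387594) + (52900 + 1242048)*(1/1507962) = -1197050/1193797 + 1294948*(1/1507962) = -1197050/1193797 + 647474/753981 = -129600437272/900100255857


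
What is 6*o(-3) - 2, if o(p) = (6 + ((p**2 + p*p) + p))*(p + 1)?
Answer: -254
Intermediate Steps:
o(p) = (1 + p)*(6 + p + 2*p**2) (o(p) = (6 + ((p**2 + p**2) + p))*(1 + p) = (6 + (2*p**2 + p))*(1 + p) = (6 + (p + 2*p**2))*(1 + p) = (6 + p + 2*p**2)*(1 + p) = (1 + p)*(6 + p + 2*p**2))
6*o(-3) - 2 = 6*(6 + 2*(-3)**3 + 3*(-3)**2 + 7*(-3)) - 2 = 6*(6 + 2*(-27) + 3*9 - 21) - 2 = 6*(6 - 54 + 27 - 21) - 2 = 6*(-42) - 2 = -252 - 2 = -254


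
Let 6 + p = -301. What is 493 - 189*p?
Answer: 58516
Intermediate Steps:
p = -307 (p = -6 - 301 = -307)
493 - 189*p = 493 - 189*(-307) = 493 + 58023 = 58516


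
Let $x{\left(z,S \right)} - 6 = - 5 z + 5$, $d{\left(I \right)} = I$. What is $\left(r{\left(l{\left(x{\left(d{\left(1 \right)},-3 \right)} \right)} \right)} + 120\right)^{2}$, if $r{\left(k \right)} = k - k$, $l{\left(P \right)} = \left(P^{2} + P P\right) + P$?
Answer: $14400$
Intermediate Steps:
$x{\left(z,S \right)} = 11 - 5 z$ ($x{\left(z,S \right)} = 6 - \left(-5 + 5 z\right) = 11 - 5 z$)
$l{\left(P \right)} = P + 2 P^{2}$ ($l{\left(P \right)} = \left(P^{2} + P^{2}\right) + P = 2 P^{2} + P = P + 2 P^{2}$)
$r{\left(k \right)} = 0$
$\left(r{\left(l{\left(x{\left(d{\left(1 \right)},-3 \right)} \right)} \right)} + 120\right)^{2} = \left(0 + 120\right)^{2} = 120^{2} = 14400$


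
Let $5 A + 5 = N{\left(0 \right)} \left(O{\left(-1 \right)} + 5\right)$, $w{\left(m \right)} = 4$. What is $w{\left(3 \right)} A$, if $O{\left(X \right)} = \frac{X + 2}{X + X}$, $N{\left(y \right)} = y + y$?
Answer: $-4$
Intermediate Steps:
$N{\left(y \right)} = 2 y$
$O{\left(X \right)} = \frac{2 + X}{2 X}$
$A = -1$ ($A = -1 + \frac{2 \cdot 0 \left(\frac{2 - 1}{2 \left(-1\right)} + 5\right)}{5} = -1 + \frac{0 \left(\frac{1}{2} \left(-1\right) 1 + 5\right)}{5} = -1 + \frac{0 \left(- \frac{1}{2} + 5\right)}{5} = -1 + \frac{0 \cdot \frac{9}{2}}{5} = -1 + \frac{1}{5} \cdot 0 = -1 + 0 = -1$)
$w{\left(3 \right)} A = 4 \left(-1\right) = -4$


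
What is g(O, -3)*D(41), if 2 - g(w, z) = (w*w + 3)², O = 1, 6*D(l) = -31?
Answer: 217/3 ≈ 72.333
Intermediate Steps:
D(l) = -31/6 (D(l) = (⅙)*(-31) = -31/6)
g(w, z) = 2 - (3 + w²)² (g(w, z) = 2 - (w*w + 3)² = 2 - (w² + 3)² = 2 - (3 + w²)²)
g(O, -3)*D(41) = (2 - (3 + 1²)²)*(-31/6) = (2 - (3 + 1)²)*(-31/6) = (2 - 1*4²)*(-31/6) = (2 - 1*16)*(-31/6) = (2 - 16)*(-31/6) = -14*(-31/6) = 217/3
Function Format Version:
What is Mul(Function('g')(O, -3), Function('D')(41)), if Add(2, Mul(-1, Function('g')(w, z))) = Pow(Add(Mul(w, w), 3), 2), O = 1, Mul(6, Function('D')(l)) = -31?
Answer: Rational(217, 3) ≈ 72.333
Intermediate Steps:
Function('D')(l) = Rational(-31, 6) (Function('D')(l) = Mul(Rational(1, 6), -31) = Rational(-31, 6))
Function('g')(w, z) = Add(2, Mul(-1, Pow(Add(3, Pow(w, 2)), 2))) (Function('g')(w, z) = Add(2, Mul(-1, Pow(Add(Mul(w, w), 3), 2))) = Add(2, Mul(-1, Pow(Add(Pow(w, 2), 3), 2))) = Add(2, Mul(-1, Pow(Add(3, Pow(w, 2)), 2))))
Mul(Function('g')(O, -3), Function('D')(41)) = Mul(Add(2, Mul(-1, Pow(Add(3, Pow(1, 2)), 2))), Rational(-31, 6)) = Mul(Add(2, Mul(-1, Pow(Add(3, 1), 2))), Rational(-31, 6)) = Mul(Add(2, Mul(-1, Pow(4, 2))), Rational(-31, 6)) = Mul(Add(2, Mul(-1, 16)), Rational(-31, 6)) = Mul(Add(2, -16), Rational(-31, 6)) = Mul(-14, Rational(-31, 6)) = Rational(217, 3)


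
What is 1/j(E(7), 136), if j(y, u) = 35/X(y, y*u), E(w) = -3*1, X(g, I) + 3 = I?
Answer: -411/35 ≈ -11.743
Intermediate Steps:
X(g, I) = -3 + I
E(w) = -3
j(y, u) = 35/(-3 + u*y) (j(y, u) = 35/(-3 + y*u) = 35/(-3 + u*y))
1/j(E(7), 136) = 1/(35/(-3 + 136*(-3))) = 1/(35/(-3 - 408)) = 1/(35/(-411)) = 1/(35*(-1/411)) = 1/(-35/411) = -411/35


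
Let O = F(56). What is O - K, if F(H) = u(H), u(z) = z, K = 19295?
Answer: -19239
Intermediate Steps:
F(H) = H
O = 56
O - K = 56 - 1*19295 = 56 - 19295 = -19239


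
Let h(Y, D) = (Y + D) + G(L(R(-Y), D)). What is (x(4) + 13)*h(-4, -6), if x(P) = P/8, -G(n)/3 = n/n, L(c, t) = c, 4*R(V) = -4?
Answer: -351/2 ≈ -175.50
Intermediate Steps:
R(V) = -1 (R(V) = (1/4)*(-4) = -1)
G(n) = -3 (G(n) = -3*n/n = -3*1 = -3)
x(P) = P/8 (x(P) = P*(1/8) = P/8)
h(Y, D) = -3 + D + Y (h(Y, D) = (Y + D) - 3 = (D + Y) - 3 = -3 + D + Y)
(x(4) + 13)*h(-4, -6) = ((1/8)*4 + 13)*(-3 - 6 - 4) = (1/2 + 13)*(-13) = (27/2)*(-13) = -351/2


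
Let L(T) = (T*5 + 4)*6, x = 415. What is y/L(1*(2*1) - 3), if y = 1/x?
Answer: -1/2490 ≈ -0.00040161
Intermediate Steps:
L(T) = 24 + 30*T (L(T) = (5*T + 4)*6 = (4 + 5*T)*6 = 24 + 30*T)
y = 1/415 ≈ 0.0024096
y/L(1*(2*1) - 3) = 1/(415*(24 + 30*(1*(2*1) - 3))) = 1/(415*(24 + 30*(1*2 - 3))) = 1/(415*(24 + 30*(2 - 3))) = 1/(415*(24 + 30*(-1))) = 1/(415*(24 - 30)) = (1/415)/(-6) = (1/415)*(-1/6) = -1/2490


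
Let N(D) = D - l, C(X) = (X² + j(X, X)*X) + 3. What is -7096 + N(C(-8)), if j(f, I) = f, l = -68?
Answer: -6897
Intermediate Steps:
C(X) = 3 + 2*X² (C(X) = (X² + X*X) + 3 = (X² + X²) + 3 = 2*X² + 3 = 3 + 2*X²)
N(D) = 68 + D (N(D) = D - 1*(-68) = D + 68 = 68 + D)
-7096 + N(C(-8)) = -7096 + (68 + (3 + 2*(-8)²)) = -7096 + (68 + (3 + 2*64)) = -7096 + (68 + (3 + 128)) = -7096 + (68 + 131) = -7096 + 199 = -6897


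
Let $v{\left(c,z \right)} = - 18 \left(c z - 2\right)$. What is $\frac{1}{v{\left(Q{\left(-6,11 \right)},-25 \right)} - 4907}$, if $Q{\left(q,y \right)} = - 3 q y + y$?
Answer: $\frac{1}{89179} \approx 1.1213 \cdot 10^{-5}$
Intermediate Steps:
$Q{\left(q,y \right)} = y - 3 q y$ ($Q{\left(q,y \right)} = - 3 q y + y = y - 3 q y$)
$v{\left(c,z \right)} = 36 - 18 c z$ ($v{\left(c,z \right)} = - 18 \left(-2 + c z\right) = 36 - 18 c z$)
$\frac{1}{v{\left(Q{\left(-6,11 \right)},-25 \right)} - 4907} = \frac{1}{\left(36 - 18 \cdot 11 \left(1 - -18\right) \left(-25\right)\right) - 4907} = \frac{1}{\left(36 - 18 \cdot 11 \left(1 + 18\right) \left(-25\right)\right) - 4907} = \frac{1}{\left(36 - 18 \cdot 11 \cdot 19 \left(-25\right)\right) - 4907} = \frac{1}{\left(36 - 3762 \left(-25\right)\right) - 4907} = \frac{1}{\left(36 + 94050\right) - 4907} = \frac{1}{94086 - 4907} = \frac{1}{89179}$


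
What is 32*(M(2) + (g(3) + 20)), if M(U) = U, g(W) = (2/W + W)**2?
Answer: 10208/9 ≈ 1134.2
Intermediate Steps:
g(W) = (W + 2/W)**2
32*(M(2) + (g(3) + 20)) = 32*(2 + ((2 + 3**2)**2/3**2 + 20)) = 32*(2 + ((2 + 9)**2/9 + 20)) = 32*(2 + ((1/9)*11**2 + 20)) = 32*(2 + ((1/9)*121 + 20)) = 32*(2 + (121/9 + 20)) = 32*(2 + 301/9) = 32*(319/9) = 10208/9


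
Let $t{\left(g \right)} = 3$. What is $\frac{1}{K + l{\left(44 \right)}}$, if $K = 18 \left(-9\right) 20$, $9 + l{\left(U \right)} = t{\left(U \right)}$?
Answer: $- \frac{1}{3246} \approx -0.00030807$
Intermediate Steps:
$l{\left(U \right)} = -6$ ($l{\left(U \right)} = -9 + 3 = -6$)
$K = -3240$ ($K = \left(-162\right) 20 = -3240$)
$\frac{1}{K + l{\left(44 \right)}} = \frac{1}{-3240 - 6} = \frac{1}{-3246} = - \frac{1}{3246}$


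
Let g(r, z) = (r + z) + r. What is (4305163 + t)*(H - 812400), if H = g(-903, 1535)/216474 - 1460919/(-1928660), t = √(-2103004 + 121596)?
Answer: -730113753367738100050201/208752372420 - 169590269489851627*I*√123838/52188093105 ≈ -3.4975e+12 - 1.1436e+9*I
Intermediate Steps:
t = 4*I*√123838 (t = √(-1981408) = 4*I*√123838 ≈ 1407.6*I)
g(r, z) = z + 2*r
H = 157864156373/208752372420 (H = (1535 + 2*(-903))/216474 - 1460919/(-1928660) = (1535 - 1806)*(1/216474) - 1460919*(-1/1928660) = -271*1/216474 + 1460919/1928660 = -271/216474 + 1460919/1928660 = 157864156373/208752372420 ≈ 0.75623)
(4305163 + t)*(H - 812400) = (4305163 + 4*I*√123838)*(157864156373/208752372420 - 812400) = (4305163 + 4*I*√123838)*(-169590269489851627/208752372420) = -730113753367738100050201/208752372420 - 169590269489851627*I*√123838/52188093105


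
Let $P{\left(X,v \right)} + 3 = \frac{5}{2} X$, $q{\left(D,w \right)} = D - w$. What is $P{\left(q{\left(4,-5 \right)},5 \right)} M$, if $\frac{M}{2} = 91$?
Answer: $3549$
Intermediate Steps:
$P{\left(X,v \right)} = -3 + \frac{5 X}{2}$ ($P{\left(X,v \right)} = -3 + \frac{5}{2} X = -3 + 5 \cdot \frac{1}{2} X = -3 + \frac{5 X}{2}$)
$M = 182$ ($M = 2 \cdot 91 = 182$)
$P{\left(q{\left(4,-5 \right)},5 \right)} M = \left(-3 + \frac{5 \left(4 - -5\right)}{2}\right) 182 = \left(-3 + \frac{5 \left(4 + 5\right)}{2}\right) 182 = \left(-3 + \frac{5}{2} \cdot 9\right) 182 = \left(-3 + \frac{45}{2}\right) 182 = \frac{39}{2} \cdot 182 = 3549$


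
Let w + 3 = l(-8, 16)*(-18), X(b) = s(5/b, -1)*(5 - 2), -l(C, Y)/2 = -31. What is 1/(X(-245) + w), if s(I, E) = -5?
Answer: -1/1134 ≈ -0.00088183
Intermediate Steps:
l(C, Y) = 62 (l(C, Y) = -2*(-31) = 62)
X(b) = -15 (X(b) = -5*(5 - 2) = -5*3 = -15)
w = -1119 (w = -3 + 62*(-18) = -3 - 1116 = -1119)
1/(X(-245) + w) = 1/(-15 - 1119) = 1/(-1134) = -1/1134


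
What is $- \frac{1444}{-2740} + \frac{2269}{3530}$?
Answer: $\frac{565719}{483610} \approx 1.1698$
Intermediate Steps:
$- \frac{1444}{-2740} + \frac{2269}{3530} = \left(-1444\right) \left(- \frac{1}{2740}\right) + 2269 \cdot \frac{1}{3530} = \frac{361}{685} + \frac{2269}{3530} = \frac{565719}{483610}$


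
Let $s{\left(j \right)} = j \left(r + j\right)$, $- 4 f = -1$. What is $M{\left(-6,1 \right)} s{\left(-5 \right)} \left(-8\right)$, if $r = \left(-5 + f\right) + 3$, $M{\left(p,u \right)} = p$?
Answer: $1620$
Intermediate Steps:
$f = \frac{1}{4}$ ($f = \left(- \frac{1}{4}\right) \left(-1\right) = \frac{1}{4} \approx 0.25$)
$r = - \frac{7}{4}$ ($r = \left(-5 + \frac{1}{4}\right) + 3 = - \frac{19}{4} + 3 = - \frac{7}{4} \approx -1.75$)
$s{\left(j \right)} = j \left(- \frac{7}{4} + j\right)$
$M{\left(-6,1 \right)} s{\left(-5 \right)} \left(-8\right) = - 6 \cdot \frac{1}{4} \left(-5\right) \left(-7 + 4 \left(-5\right)\right) \left(-8\right) = - 6 \cdot \frac{1}{4} \left(-5\right) \left(-7 - 20\right) \left(-8\right) = - 6 \cdot \frac{1}{4} \left(-5\right) \left(-27\right) \left(-8\right) = \left(-6\right) \frac{135}{4} \left(-8\right) = \left(- \frac{405}{2}\right) \left(-8\right) = 1620$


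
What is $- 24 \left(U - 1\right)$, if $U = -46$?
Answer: $1128$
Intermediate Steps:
$- 24 \left(U - 1\right) = - 24 \left(-46 - 1\right) = \left(-24\right) \left(-47\right) = 1128$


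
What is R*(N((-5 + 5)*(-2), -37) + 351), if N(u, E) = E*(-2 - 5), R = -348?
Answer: -212280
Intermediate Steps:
N(u, E) = -7*E (N(u, E) = E*(-7) = -7*E)
R*(N((-5 + 5)*(-2), -37) + 351) = -348*(-7*(-37) + 351) = -348*(259 + 351) = -348*610 = -212280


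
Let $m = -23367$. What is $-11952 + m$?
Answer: $-35319$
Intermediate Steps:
$-11952 + m = -11952 - 23367 = -35319$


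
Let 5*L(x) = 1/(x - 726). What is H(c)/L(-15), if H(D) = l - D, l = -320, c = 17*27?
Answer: 2886195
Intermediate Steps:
c = 459
L(x) = 1/(5*(-726 + x)) (L(x) = 1/(5*(x - 726)) = 1/(5*(-726 + x)))
H(D) = -320 - D
H(c)/L(-15) = (-320 - 1*459)/((1/(5*(-726 - 15)))) = (-320 - 459)/(((⅕)/(-741))) = -779/((⅕)*(-1/741)) = -779/(-1/3705) = -779*(-3705) = 2886195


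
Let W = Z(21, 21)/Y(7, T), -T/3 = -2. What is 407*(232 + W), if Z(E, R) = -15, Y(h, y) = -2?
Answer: 194953/2 ≈ 97477.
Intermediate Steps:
T = 6 (T = -3*(-2) = 6)
W = 15/2 (W = -15/(-2) = -15*(-1/2) = 15/2 ≈ 7.5000)
407*(232 + W) = 407*(232 + 15/2) = 407*(479/2) = 194953/2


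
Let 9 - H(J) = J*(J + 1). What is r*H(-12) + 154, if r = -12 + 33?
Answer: -2429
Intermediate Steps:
H(J) = 9 - J*(1 + J) (H(J) = 9 - J*(J + 1) = 9 - J*(1 + J))
r = 21
r*H(-12) + 154 = 21*(9 - 1*(-12) - 1*(-12)²) + 154 = 21*(9 + 12 - 1*144) + 154 = 21*(9 + 12 - 144) + 154 = 21*(-123) + 154 = -2583 + 154 = -2429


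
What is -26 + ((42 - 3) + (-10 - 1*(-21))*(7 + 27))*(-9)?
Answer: -3743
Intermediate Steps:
-26 + ((42 - 3) + (-10 - 1*(-21))*(7 + 27))*(-9) = -26 + (39 + (-10 + 21)*34)*(-9) = -26 + (39 + 11*34)*(-9) = -26 + (39 + 374)*(-9) = -26 + 413*(-9) = -26 - 3717 = -3743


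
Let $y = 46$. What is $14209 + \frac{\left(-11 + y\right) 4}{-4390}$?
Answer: $\frac{6237737}{439} \approx 14209.0$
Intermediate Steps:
$14209 + \frac{\left(-11 + y\right) 4}{-4390} = 14209 + \frac{\left(-11 + 46\right) 4}{-4390} = 14209 + 35 \cdot 4 \left(- \frac{1}{4390}\right) = 14209 + 140 \left(- \frac{1}{4390}\right) = 14209 - \frac{14}{439} = \frac{6237737}{439}$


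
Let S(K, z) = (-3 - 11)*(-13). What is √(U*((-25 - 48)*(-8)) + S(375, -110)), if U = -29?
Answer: I*√16754 ≈ 129.44*I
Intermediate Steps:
S(K, z) = 182 (S(K, z) = -14*(-13) = 182)
√(U*((-25 - 48)*(-8)) + S(375, -110)) = √(-29*(-25 - 48)*(-8) + 182) = √(-(-2117)*(-8) + 182) = √(-29*584 + 182) = √(-16936 + 182) = √(-16754) = I*√16754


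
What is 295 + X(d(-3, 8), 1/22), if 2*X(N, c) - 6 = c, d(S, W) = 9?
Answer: 13113/44 ≈ 298.02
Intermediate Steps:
X(N, c) = 3 + c/2
295 + X(d(-3, 8), 1/22) = 295 + (3 + (½)/22) = 295 + (3 + (½)*(1/22)) = 295 + (3 + 1/44) = 295 + 133/44 = 13113/44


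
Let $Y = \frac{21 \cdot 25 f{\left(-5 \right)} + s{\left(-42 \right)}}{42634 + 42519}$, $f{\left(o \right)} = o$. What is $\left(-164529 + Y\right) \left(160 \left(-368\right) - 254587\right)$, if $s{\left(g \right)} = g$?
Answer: $\frac{4391716744714068}{85153} \approx 5.1574 \cdot 10^{10}$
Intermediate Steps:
$Y = - \frac{2667}{85153}$ ($Y = \frac{21 \cdot 25 \left(-5\right) - 42}{42634 + 42519} = \frac{525 \left(-5\right) - 42}{85153} = \left(-2625 - 42\right) \frac{1}{85153} = \left(-2667\right) \frac{1}{85153} = - \frac{2667}{85153} \approx -0.03132$)
$\left(-164529 + Y\right) \left(160 \left(-368\right) - 254587\right) = \left(-164529 - \frac{2667}{85153}\right) \left(160 \left(-368\right) - 254587\right) = - \frac{14010140604 \left(-58880 - 254587\right)}{85153} = \left(- \frac{14010140604}{85153}\right) \left(-313467\right) = \frac{4391716744714068}{85153}$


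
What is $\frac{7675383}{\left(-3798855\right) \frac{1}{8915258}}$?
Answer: $- \frac{22809339897938}{1266285} \approx -1.8013 \cdot 10^{7}$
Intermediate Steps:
$\frac{7675383}{\left(-3798855\right) \frac{1}{8915258}} = \frac{7675383}{- \frac{3798855}{8915258}} = 7675383 \left(- \frac{8915258}{3798855}\right) = - \frac{22809339897938}{1266285}$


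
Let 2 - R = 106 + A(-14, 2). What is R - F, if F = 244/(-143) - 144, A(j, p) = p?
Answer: 5678/143 ≈ 39.706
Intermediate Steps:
F = -20836/143 (F = 244*(-1/143) - 144 = -244/143 - 144 = -20836/143 ≈ -145.71)
R = -106 (R = 2 - (106 + 2) = 2 - 1*108 = 2 - 108 = -106)
R - F = -106 - 1*(-20836/143) = -106 + 20836/143 = 5678/143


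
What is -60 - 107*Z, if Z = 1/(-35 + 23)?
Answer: -613/12 ≈ -51.083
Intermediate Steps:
Z = -1/12 (Z = 1/(-12) = -1/12 ≈ -0.083333)
-60 - 107*Z = -60 - 107*(-1/12) = -60 + 107/12 = -613/12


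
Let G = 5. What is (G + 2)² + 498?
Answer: 547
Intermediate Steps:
(G + 2)² + 498 = (5 + 2)² + 498 = 7² + 498 = 49 + 498 = 547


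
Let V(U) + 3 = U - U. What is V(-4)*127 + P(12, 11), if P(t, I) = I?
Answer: -370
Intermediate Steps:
V(U) = -3 (V(U) = -3 + (U - U) = -3 + 0 = -3)
V(-4)*127 + P(12, 11) = -3*127 + 11 = -381 + 11 = -370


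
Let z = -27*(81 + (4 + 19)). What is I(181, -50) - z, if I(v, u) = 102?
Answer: 2910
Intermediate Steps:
z = -2808 (z = -27*(81 + 23) = -27*104 = -2808)
I(181, -50) - z = 102 - 1*(-2808) = 102 + 2808 = 2910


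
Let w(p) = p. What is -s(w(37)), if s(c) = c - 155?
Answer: 118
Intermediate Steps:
s(c) = -155 + c
-s(w(37)) = -(-155 + 37) = -1*(-118) = 118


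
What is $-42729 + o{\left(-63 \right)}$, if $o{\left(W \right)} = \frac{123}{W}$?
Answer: $- \frac{897350}{21} \approx -42731.0$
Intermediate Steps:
$-42729 + o{\left(-63 \right)} = -42729 + \frac{123}{-63} = -42729 + 123 \left(- \frac{1}{63}\right) = -42729 - \frac{41}{21} = - \frac{897350}{21}$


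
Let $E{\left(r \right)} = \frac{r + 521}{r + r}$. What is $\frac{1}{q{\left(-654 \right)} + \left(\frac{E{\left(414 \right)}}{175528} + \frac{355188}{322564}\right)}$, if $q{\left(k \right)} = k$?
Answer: $- \frac{11720135854944}{7652063267806393} \approx -0.0015316$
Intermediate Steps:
$E{\left(r \right)} = \frac{521 + r}{2 r}$
$\frac{1}{q{\left(-654 \right)} + \left(\frac{E{\left(414 \right)}}{175528} + \frac{355188}{322564}\right)} = \frac{1}{-654 + \left(\frac{\frac{1}{2} \cdot \frac{1}{414} \left(521 + 414\right)}{175528} + \frac{355188}{322564}\right)} = \frac{1}{-654 + \left(\frac{1}{2} \cdot \frac{1}{414} \cdot 935 \cdot \frac{1}{175528} + 355188 \cdot \frac{1}{322564}\right)} = \frac{1}{-654 + \left(\frac{935}{828} \cdot \frac{1}{175528} + \frac{88797}{80641}\right)} = \frac{1}{-654 + \left(\frac{935}{145337184} + \frac{88797}{80641}\right)} = \frac{1}{-654 + \frac{12905581326983}{11720135854944}} = \frac{1}{- \frac{7652063267806393}{11720135854944}} = - \frac{11720135854944}{7652063267806393}$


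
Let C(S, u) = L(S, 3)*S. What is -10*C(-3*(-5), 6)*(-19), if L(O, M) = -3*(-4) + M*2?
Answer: 51300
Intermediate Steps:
L(O, M) = 12 + 2*M
C(S, u) = 18*S (C(S, u) = (12 + 2*3)*S = (12 + 6)*S = 18*S)
-10*C(-3*(-5), 6)*(-19) = -180*(-3*(-5))*(-19) = -180*15*(-19) = -10*270*(-19) = -2700*(-19) = 51300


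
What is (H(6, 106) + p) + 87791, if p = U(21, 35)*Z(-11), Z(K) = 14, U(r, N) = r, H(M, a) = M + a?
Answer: 88197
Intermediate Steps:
p = 294 (p = 21*14 = 294)
(H(6, 106) + p) + 87791 = ((6 + 106) + 294) + 87791 = (112 + 294) + 87791 = 406 + 87791 = 88197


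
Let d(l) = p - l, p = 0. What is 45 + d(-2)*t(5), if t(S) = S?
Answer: 55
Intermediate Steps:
d(l) = -l (d(l) = 0 - l = -l)
45 + d(-2)*t(5) = 45 - 1*(-2)*5 = 45 + 2*5 = 45 + 10 = 55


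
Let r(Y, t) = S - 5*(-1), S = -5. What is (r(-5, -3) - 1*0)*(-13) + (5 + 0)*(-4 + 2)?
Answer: -10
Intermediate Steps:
r(Y, t) = 0 (r(Y, t) = -5 - 5*(-1) = -5 + 5 = 0)
(r(-5, -3) - 1*0)*(-13) + (5 + 0)*(-4 + 2) = (0 - 1*0)*(-13) + (5 + 0)*(-4 + 2) = (0 + 0)*(-13) + 5*(-2) = 0*(-13) - 10 = 0 - 10 = -10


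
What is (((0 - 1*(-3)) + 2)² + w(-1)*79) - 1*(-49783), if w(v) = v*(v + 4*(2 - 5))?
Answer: 50835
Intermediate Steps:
w(v) = v*(-12 + v) (w(v) = v*(v + 4*(-3)) = v*(v - 12) = v*(-12 + v))
(((0 - 1*(-3)) + 2)² + w(-1)*79) - 1*(-49783) = (((0 - 1*(-3)) + 2)² - (-12 - 1)*79) - 1*(-49783) = (((0 + 3) + 2)² - 1*(-13)*79) + 49783 = ((3 + 2)² + 13*79) + 49783 = (5² + 1027) + 49783 = (25 + 1027) + 49783 = 1052 + 49783 = 50835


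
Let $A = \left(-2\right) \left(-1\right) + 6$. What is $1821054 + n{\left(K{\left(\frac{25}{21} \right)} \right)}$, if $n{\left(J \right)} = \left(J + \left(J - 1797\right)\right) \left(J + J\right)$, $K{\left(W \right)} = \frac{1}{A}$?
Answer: $\frac{29129677}{16} \approx 1.8206 \cdot 10^{6}$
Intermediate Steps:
$A = 8$ ($A = 2 + 6 = 8$)
$K{\left(W \right)} = \frac{1}{8}$
$n{\left(J \right)} = 2 J \left(-1797 + 2 J\right)$ ($n{\left(J \right)} = \left(J + \left(-1797 + J\right)\right) 2 J = \left(-1797 + 2 J\right) 2 J = 2 J \left(-1797 + 2 J\right)$)
$1821054 + n{\left(K{\left(\frac{25}{21} \right)} \right)} = 1821054 + 2 \cdot \frac{1}{8} \left(-1797 + 2 \cdot \frac{1}{8}\right) = 1821054 + 2 \cdot \frac{1}{8} \left(-1797 + \frac{1}{4}\right) = 1821054 + 2 \cdot \frac{1}{8} \left(- \frac{7187}{4}\right) = 1821054 - \frac{7187}{16} = \frac{29129677}{16}$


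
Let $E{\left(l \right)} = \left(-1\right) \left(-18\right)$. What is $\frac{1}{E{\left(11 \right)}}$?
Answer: $\frac{1}{18} \approx 0.055556$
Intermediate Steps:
$E{\left(l \right)} = 18$
$\frac{1}{E{\left(11 \right)}} = \frac{1}{18}$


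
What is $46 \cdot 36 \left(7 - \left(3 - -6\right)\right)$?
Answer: $-3312$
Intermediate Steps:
$46 \cdot 36 \left(7 - \left(3 - -6\right)\right) = 46 \cdot 36 \left(7 - \left(3 + 6\right)\right) = 46 \cdot 36 \left(7 - 9\right) = 46 \cdot 36 \left(-2\right) = 46 \left(-72\right) = -3312$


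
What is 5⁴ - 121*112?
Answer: -12927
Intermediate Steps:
5⁴ - 121*112 = 625 - 13552 = -12927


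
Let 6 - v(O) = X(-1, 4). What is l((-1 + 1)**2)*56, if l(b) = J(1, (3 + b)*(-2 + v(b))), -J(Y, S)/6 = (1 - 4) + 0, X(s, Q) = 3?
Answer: 1008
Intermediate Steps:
v(O) = 3 (v(O) = 6 - 1*3 = 6 - 3 = 3)
J(Y, S) = 18 (J(Y, S) = -6*((1 - 4) + 0) = -6*(-3 + 0) = -6*(-3) = 18)
l(b) = 18
l((-1 + 1)**2)*56 = 18*56 = 1008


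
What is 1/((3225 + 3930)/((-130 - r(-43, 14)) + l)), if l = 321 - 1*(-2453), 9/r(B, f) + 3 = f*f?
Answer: 510283/1380915 ≈ 0.36953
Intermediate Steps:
r(B, f) = 9/(-3 + f²) (r(B, f) = 9/(-3 + f*f) = 9/(-3 + f²))
l = 2774 (l = 321 + 2453 = 2774)
1/((3225 + 3930)/((-130 - r(-43, 14)) + l)) = 1/((3225 + 3930)/((-130 - 9/(-3 + 14²)) + 2774)) = 1/(7155/((-130 - 9/(-3 + 196)) + 2774)) = 1/(7155/((-130 - 9/193) + 2774)) = 1/(7155/(-25099/193 + 2774)) = 1/(7155/(510283/193)) = 1/(7155*(193/510283)) = 1/(1380915/510283) = 510283/1380915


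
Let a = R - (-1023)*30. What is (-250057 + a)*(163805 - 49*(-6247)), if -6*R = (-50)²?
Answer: -103278103236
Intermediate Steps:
R = -1250/3 (R = -⅙*(-50)² = -⅙*2500 = -1250/3 ≈ -416.67)
a = 90820/3 (a = -1250/3 - (-1023)*30 = -1250/3 - 1*(-30690) = -1250/3 + 30690 = 90820/3 ≈ 30273.)
(-250057 + a)*(163805 - 49*(-6247)) = (-250057 + 90820/3)*(163805 - 49*(-6247)) = -659351*(163805 + 306103)/3 = -659351/3*469908 = -103278103236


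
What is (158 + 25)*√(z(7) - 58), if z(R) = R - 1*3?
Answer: 549*I*√6 ≈ 1344.8*I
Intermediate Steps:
z(R) = -3 + R (z(R) = R - 3 = -3 + R)
(158 + 25)*√(z(7) - 58) = (158 + 25)*√((-3 + 7) - 58) = 183*√(4 - 58) = 183*√(-54) = 183*(3*I*√6) = 549*I*√6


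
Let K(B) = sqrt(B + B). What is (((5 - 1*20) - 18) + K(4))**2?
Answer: 1097 - 132*sqrt(2) ≈ 910.32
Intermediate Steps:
K(B) = sqrt(2)*sqrt(B) (K(B) = sqrt(2*B) = sqrt(2)*sqrt(B))
(((5 - 1*20) - 18) + K(4))**2 = (((5 - 1*20) - 18) + sqrt(2)*sqrt(4))**2 = (((5 - 20) - 18) + sqrt(2)*2)**2 = ((-15 - 18) + 2*sqrt(2))**2 = (-33 + 2*sqrt(2))**2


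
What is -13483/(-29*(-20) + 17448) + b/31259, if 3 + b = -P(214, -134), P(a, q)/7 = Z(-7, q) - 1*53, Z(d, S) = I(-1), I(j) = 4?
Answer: -415335577/563537252 ≈ -0.73701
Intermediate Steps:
Z(d, S) = 4
P(a, q) = -343 (P(a, q) = 7*(4 - 1*53) = 7*(4 - 53) = 7*(-49) = -343)
b = 340 (b = -3 - 1*(-343) = -3 + 343 = 340)
-13483/(-29*(-20) + 17448) + b/31259 = -13483/(-29*(-20) + 17448) + 340/31259 = -13483/(580 + 17448) + 340*(1/31259) = -13483/18028 + 340/31259 = -415335577/563537252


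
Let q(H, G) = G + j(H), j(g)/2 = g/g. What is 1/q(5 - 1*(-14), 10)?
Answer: 1/12 ≈ 0.083333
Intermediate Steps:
j(g) = 2 (j(g) = 2*(g/g) = 2*1 = 2)
q(H, G) = 2 + G (q(H, G) = G + 2 = 2 + G)
1/q(5 - 1*(-14), 10) = 1/(2 + 10) = 1/12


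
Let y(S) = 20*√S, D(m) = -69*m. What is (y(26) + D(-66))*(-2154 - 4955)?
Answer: -32374386 - 142180*√26 ≈ -3.3099e+7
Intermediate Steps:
(y(26) + D(-66))*(-2154 - 4955) = (20*√26 - 69*(-66))*(-2154 - 4955) = (20*√26 + 4554)*(-7109) = (4554 + 20*√26)*(-7109) = -32374386 - 142180*√26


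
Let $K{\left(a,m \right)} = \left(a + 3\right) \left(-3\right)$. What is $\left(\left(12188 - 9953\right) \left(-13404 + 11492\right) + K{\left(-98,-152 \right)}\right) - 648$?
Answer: $-4273683$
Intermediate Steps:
$K{\left(a,m \right)} = -9 - 3 a$ ($K{\left(a,m \right)} = \left(3 + a\right) \left(-3\right) = -9 - 3 a$)
$\left(\left(12188 - 9953\right) \left(-13404 + 11492\right) + K{\left(-98,-152 \right)}\right) - 648 = \left(\left(12188 - 9953\right) \left(-13404 + 11492\right) - -285\right) - 648 = \left(2235 \left(-1912\right) + \left(-9 + 294\right)\right) - 648 = \left(-4273320 + 285\right) - 648 = -4273035 - 648 = -4273683$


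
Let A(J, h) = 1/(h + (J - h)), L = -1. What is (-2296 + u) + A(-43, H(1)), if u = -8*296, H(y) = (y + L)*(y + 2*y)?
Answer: -200553/43 ≈ -4664.0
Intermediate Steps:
H(y) = 3*y*(-1 + y) (H(y) = (y - 1)*(y + 2*y) = (-1 + y)*(3*y) = 3*y*(-1 + y))
u = -2368
A(J, h) = 1/J
(-2296 + u) + A(-43, H(1)) = (-2296 - 2368) + 1/(-43) = -4664 - 1/43 = -200553/43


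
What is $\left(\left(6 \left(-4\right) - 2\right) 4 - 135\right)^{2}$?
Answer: $57121$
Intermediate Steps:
$\left(\left(6 \left(-4\right) - 2\right) 4 - 135\right)^{2} = \left(\left(-24 + \left(3 - 5\right)\right) 4 - 135\right)^{2} = \left(\left(-24 - 2\right) 4 - 135\right)^{2} = \left(\left(-26\right) 4 - 135\right)^{2} = \left(-104 - 135\right)^{2} = \left(-239\right)^{2} = 57121$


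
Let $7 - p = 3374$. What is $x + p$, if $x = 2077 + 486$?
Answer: $-804$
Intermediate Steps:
$p = -3367$ ($p = 7 - 3374 = -3367$)
$x = 2563$
$x + p = 2563 - 3367 = -804$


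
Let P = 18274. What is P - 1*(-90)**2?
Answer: 10174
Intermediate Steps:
P - 1*(-90)**2 = 18274 - 1*(-90)**2 = 18274 - 1*8100 = 18274 - 8100 = 10174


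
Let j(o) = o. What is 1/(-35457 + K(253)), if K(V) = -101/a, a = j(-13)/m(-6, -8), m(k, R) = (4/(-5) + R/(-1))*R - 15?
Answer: -65/2341368 ≈ -2.7762e-5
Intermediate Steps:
m(k, R) = -15 + R*(-⅘ - R) (m(k, R) = (4*(-⅕) + R*(-1))*R - 15 = (-⅘ - R)*R - 15 = R*(-⅘ - R) - 15 = -15 + R*(-⅘ - R))
a = 65/363 (a = -13/(-15 - 1*(-8)² - ⅘*(-8)) = -13/(-15 - 1*64 + 32/5) = -13/(-15 - 64 + 32/5) = -13/(-363/5) = -13*(-5/363) = 65/363 ≈ 0.17906)
K(V) = -36663/65 (K(V) = -101/65/363 = -101*363/65 = -36663/65)
1/(-35457 + K(253)) = 1/(-35457 - 36663/65) = 1/(-2341368/65) = -65/2341368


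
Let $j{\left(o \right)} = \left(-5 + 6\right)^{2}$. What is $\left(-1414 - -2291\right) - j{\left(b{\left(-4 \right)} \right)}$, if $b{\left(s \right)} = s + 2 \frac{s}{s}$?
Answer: $876$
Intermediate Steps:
$b{\left(s \right)} = 2 + s$ ($b{\left(s \right)} = s + 2 \cdot 1 = s + 2 = 2 + s$)
$j{\left(o \right)} = 1$ ($j{\left(o \right)} = 1^{2} = 1$)
$\left(-1414 - -2291\right) - j{\left(b{\left(-4 \right)} \right)} = \left(-1414 - -2291\right) - 1 = \left(-1414 + 2291\right) - 1 = 877 - 1 = 876$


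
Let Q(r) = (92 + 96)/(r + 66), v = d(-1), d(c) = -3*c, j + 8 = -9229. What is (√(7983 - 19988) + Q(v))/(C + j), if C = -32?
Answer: -188/639561 - 49*I*√5/9269 ≈ -0.00029395 - 0.011821*I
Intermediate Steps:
j = -9237 (j = -8 - 9229 = -9237)
v = 3 (v = -3*(-1) = 3)
Q(r) = 188/(66 + r)
(√(7983 - 19988) + Q(v))/(C + j) = (√(7983 - 19988) + 188/(66 + 3))/(-32 - 9237) = (√(-12005) + 188/69)/(-9269) = (49*I*√5 + 188*(1/69))*(-1/9269) = (49*I*√5 + 188/69)*(-1/9269) = (188/69 + 49*I*√5)*(-1/9269) = -188/639561 - 49*I*√5/9269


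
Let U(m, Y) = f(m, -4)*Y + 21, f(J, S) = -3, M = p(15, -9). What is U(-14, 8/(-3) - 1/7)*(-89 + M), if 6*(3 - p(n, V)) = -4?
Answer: -52736/21 ≈ -2511.2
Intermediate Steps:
p(n, V) = 11/3 (p(n, V) = 3 - ⅙*(-4) = 3 + ⅔ = 11/3)
M = 11/3 ≈ 3.6667
U(m, Y) = 21 - 3*Y (U(m, Y) = -3*Y + 21 = 21 - 3*Y)
U(-14, 8/(-3) - 1/7)*(-89 + M) = (21 - 3*(8/(-3) - 1/7))*(-89 + 11/3) = (21 - 3*(8*(-⅓) - 1*⅐))*(-256/3) = (21 - 3*(-8/3 - ⅐))*(-256/3) = (21 - 3*(-59/21))*(-256/3) = (21 + 59/7)*(-256/3) = (206/7)*(-256/3) = -52736/21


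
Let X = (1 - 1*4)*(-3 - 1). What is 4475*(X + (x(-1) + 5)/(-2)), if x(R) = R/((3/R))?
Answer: 125300/3 ≈ 41767.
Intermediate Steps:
X = 12 (X = (1 - 4)*(-4) = -3*(-4) = 12)
x(R) = R**2/3 (x(R) = R*(R/3) = R**2/3)
4475*(X + (x(-1) + 5)/(-2)) = 4475*(12 + ((1/3)*(-1)**2 + 5)/(-2)) = 4475*(12 + ((1/3)*1 + 5)*(-1/2)) = 4475*(12 + (1/3 + 5)*(-1/2)) = 4475*(12 + (16/3)*(-1/2)) = 4475*(12 - 8/3) = 4475*(28/3) = 125300/3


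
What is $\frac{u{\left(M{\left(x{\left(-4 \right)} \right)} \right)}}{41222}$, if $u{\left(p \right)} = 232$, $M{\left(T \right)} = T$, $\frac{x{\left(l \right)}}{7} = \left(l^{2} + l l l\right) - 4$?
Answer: $\frac{116}{20611} \approx 0.0056281$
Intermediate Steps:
$x{\left(l \right)} = -28 + 7 l^{2} + 7 l^{3}$ ($x{\left(l \right)} = 7 \left(\left(l^{2} + l l l\right) - 4\right) = 7 \left(\left(l^{2} + l^{2} l\right) - 4\right) = 7 \left(\left(l^{2} + l^{3}\right) - 4\right) = 7 \left(-4 + l^{2} + l^{3}\right) = -28 + 7 l^{2} + 7 l^{3}$)
$\frac{u{\left(M{\left(x{\left(-4 \right)} \right)} \right)}}{41222} = \frac{232}{41222} = 232 \cdot \frac{1}{41222} = \frac{116}{20611}$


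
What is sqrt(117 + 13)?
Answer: sqrt(130) ≈ 11.402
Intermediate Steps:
sqrt(117 + 13) = sqrt(130)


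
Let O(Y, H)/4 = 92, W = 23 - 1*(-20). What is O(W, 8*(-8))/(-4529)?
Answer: -368/4529 ≈ -0.081254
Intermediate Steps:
W = 43 (W = 23 + 20 = 43)
O(Y, H) = 368 (O(Y, H) = 4*92 = 368)
O(W, 8*(-8))/(-4529) = 368/(-4529) = 368*(-1/4529) = -368/4529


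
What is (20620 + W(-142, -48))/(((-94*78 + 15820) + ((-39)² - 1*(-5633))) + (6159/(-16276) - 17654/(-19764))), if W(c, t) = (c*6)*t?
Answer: 4947099249456/1257966600179 ≈ 3.9326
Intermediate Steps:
W(c, t) = 6*c*t (W(c, t) = (6*c)*t = 6*c*t)
(20620 + W(-142, -48))/(((-94*78 + 15820) + ((-39)² - 1*(-5633))) + (6159/(-16276) - 17654/(-19764))) = (20620 + 6*(-142)*(-48))/(((-94*78 + 15820) + ((-39)² - 1*(-5633))) + (6159/(-16276) - 17654/(-19764))) = (20620 + 40896)/(((-7332 + 15820) + (1521 + 5633)) + (6159*(-1/16276) - 17654*(-1/19764))) = 61516/((8488 + 7154) + (-6159/16276 + 8827/9882)) = 61516/(15642 + 41402507/80419716) = 61516/(1257966600179/80419716) = 61516*(80419716/1257966600179) = 4947099249456/1257966600179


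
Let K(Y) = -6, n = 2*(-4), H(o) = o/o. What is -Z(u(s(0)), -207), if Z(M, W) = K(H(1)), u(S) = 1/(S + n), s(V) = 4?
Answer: 6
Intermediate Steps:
H(o) = 1
n = -8
u(S) = 1/(-8 + S) (u(S) = 1/(S - 8) = 1/(-8 + S))
Z(M, W) = -6
-Z(u(s(0)), -207) = -1*(-6) = 6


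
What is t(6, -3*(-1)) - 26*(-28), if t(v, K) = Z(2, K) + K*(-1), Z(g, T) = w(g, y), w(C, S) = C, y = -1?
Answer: 727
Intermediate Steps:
Z(g, T) = g
t(v, K) = 2 - K (t(v, K) = 2 + K*(-1) = 2 - K)
t(6, -3*(-1)) - 26*(-28) = (2 - (-3)*(-1)) - 26*(-28) = (2 - 1*3) + 728 = (2 - 3) + 728 = -1 + 728 = 727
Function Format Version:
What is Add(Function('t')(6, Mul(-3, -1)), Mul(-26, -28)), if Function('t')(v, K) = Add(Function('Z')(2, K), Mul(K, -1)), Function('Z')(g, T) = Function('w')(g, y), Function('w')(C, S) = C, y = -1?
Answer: 727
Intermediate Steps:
Function('Z')(g, T) = g
Function('t')(v, K) = Add(2, Mul(-1, K)) (Function('t')(v, K) = Add(2, Mul(K, -1)) = Add(2, Mul(-1, K)))
Add(Function('t')(6, Mul(-3, -1)), Mul(-26, -28)) = Add(Add(2, Mul(-1, Mul(-3, -1))), Mul(-26, -28)) = Add(Add(2, Mul(-1, 3)), 728) = Add(Add(2, -3), 728) = Add(-1, 728) = 727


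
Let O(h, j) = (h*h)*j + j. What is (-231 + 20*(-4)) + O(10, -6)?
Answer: -917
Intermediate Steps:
O(h, j) = j + j*h**2 (O(h, j) = h**2*j + j = j*h**2 + j = j + j*h**2)
(-231 + 20*(-4)) + O(10, -6) = (-231 + 20*(-4)) - 6*(1 + 10**2) = (-231 - 80) - 6*(1 + 100) = -311 - 6*101 = -311 - 606 = -917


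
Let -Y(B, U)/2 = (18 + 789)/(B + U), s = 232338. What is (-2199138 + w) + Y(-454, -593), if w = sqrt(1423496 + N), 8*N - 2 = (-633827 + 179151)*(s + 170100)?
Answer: -767498624/349 + I*sqrt(91483756059)/2 ≈ -2.1991e+6 + 1.5123e+5*I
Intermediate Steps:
Y(B, U) = -1614/(B + U) (Y(B, U) = -2*(18 + 789)/(B + U) = -1614/(B + U))
N = -91489450043/4 (N = 1/4 + ((-633827 + 179151)*(232338 + 170100))/8 = 1/4 + (-454676*402438)/8 = 1/4 + (1/8)*(-182978900088) = 1/4 - 22872362511 = -91489450043/4 ≈ -2.2872e+10)
w = I*sqrt(91483756059)/2 (w = sqrt(1423496 - 91489450043/4) = sqrt(-91483756059/4) = I*sqrt(91483756059)/2 ≈ 1.5123e+5*I)
(-2199138 + w) + Y(-454, -593) = (-2199138 + I*sqrt(91483756059)/2) - 1614/(-454 - 593) = (-2199138 + I*sqrt(91483756059)/2) - 1614/(-1047) = (-2199138 + I*sqrt(91483756059)/2) - 1614*(-1/1047) = (-2199138 + I*sqrt(91483756059)/2) + 538/349 = -767498624/349 + I*sqrt(91483756059)/2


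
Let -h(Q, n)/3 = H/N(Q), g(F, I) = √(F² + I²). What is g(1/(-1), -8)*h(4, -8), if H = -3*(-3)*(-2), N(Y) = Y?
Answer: 27*√65/2 ≈ 108.84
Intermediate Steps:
H = -18 (H = 9*(-2) = -18)
h(Q, n) = 54/Q (h(Q, n) = -(-54)/Q = 54/Q)
g(1/(-1), -8)*h(4, -8) = √((1/(-1))² + (-8)²)*(54/4) = √((1*(-1))² + 64)*(54*(¼)) = √((-1)² + 64)*(27/2) = √(1 + 64)*(27/2) = √65*(27/2) = 27*√65/2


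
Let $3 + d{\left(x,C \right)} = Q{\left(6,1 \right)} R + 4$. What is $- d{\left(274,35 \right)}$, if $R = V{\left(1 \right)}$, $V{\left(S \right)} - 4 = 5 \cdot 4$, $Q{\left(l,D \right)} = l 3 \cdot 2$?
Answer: $-865$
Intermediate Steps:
$Q{\left(l,D \right)} = 6 l$ ($Q{\left(l,D \right)} = 3 l 2 = 6 l$)
$V{\left(S \right)} = 24$ ($V{\left(S \right)} = 4 + 5 \cdot 4 = 4 + 20 = 24$)
$R = 24$
$d{\left(x,C \right)} = 865$ ($d{\left(x,C \right)} = -3 + \left(6 \cdot 6 \cdot 24 + 4\right) = -3 + \left(36 \cdot 24 + 4\right) = -3 + \left(864 + 4\right) = -3 + 868 = 865$)
$- d{\left(274,35 \right)} = \left(-1\right) 865 = -865$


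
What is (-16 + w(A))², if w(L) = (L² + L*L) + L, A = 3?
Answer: 25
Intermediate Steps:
w(L) = L + 2*L² (w(L) = (L² + L²) + L = 2*L² + L = L + 2*L²)
(-16 + w(A))² = (-16 + 3*(1 + 2*3))² = (-16 + 3*(1 + 6))² = (-16 + 3*7)² = (-16 + 21)² = 5² = 25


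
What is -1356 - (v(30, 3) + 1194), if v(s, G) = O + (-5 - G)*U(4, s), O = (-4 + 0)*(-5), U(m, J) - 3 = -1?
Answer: -2554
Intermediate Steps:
U(m, J) = 2 (U(m, J) = 3 - 1 = 2)
O = 20 (O = -4*(-5) = 20)
v(s, G) = 10 - 2*G (v(s, G) = 20 + (-5 - G)*2 = 20 + (-10 - 2*G) = 10 - 2*G)
-1356 - (v(30, 3) + 1194) = -1356 - ((10 - 2*3) + 1194) = -1356 - ((10 - 6) + 1194) = -1356 - (4 + 1194) = -1356 - 1*1198 = -1356 - 1198 = -2554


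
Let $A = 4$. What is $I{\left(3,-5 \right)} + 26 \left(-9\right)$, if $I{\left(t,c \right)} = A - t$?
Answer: $-233$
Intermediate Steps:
$I{\left(t,c \right)} = 4 - t$
$I{\left(3,-5 \right)} + 26 \left(-9\right) = \left(4 - 3\right) + 26 \left(-9\right) = \left(4 - 3\right) - 234 = 1 - 234 = -233$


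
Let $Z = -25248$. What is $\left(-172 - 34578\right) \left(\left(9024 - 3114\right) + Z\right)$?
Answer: $671995500$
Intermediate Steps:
$\left(-172 - 34578\right) \left(\left(9024 - 3114\right) + Z\right) = \left(-172 - 34578\right) \left(\left(9024 - 3114\right) - 25248\right) = - 34750 \left(5910 - 25248\right) = \left(-34750\right) \left(-19338\right) = 671995500$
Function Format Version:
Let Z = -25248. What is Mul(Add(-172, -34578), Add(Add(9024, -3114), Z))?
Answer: 671995500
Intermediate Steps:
Mul(Add(-172, -34578), Add(Add(9024, -3114), Z)) = Mul(Add(-172, -34578), Add(Add(9024, -3114), -25248)) = Mul(-34750, Add(5910, -25248)) = Mul(-34750, -19338) = 671995500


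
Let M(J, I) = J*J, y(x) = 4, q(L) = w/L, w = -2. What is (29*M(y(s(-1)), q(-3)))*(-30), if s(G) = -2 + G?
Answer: -13920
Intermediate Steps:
q(L) = -2/L
M(J, I) = J²
(29*M(y(s(-1)), q(-3)))*(-30) = (29*4²)*(-30) = (29*16)*(-30) = 464*(-30) = -13920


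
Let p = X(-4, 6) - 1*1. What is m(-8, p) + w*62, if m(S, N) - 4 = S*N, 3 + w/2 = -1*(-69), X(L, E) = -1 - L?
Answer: 8172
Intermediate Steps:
w = 132 (w = -6 + 2*(-1*(-69)) = -6 + 2*69 = -6 + 138 = 132)
p = 2 (p = (-1 - 1*(-4)) - 1*1 = (-1 + 4) - 1 = 3 - 1 = 2)
m(S, N) = 4 + N*S (m(S, N) = 4 + S*N = 4 + N*S)
m(-8, p) + w*62 = (4 + 2*(-8)) + 132*62 = (4 - 16) + 8184 = -12 + 8184 = 8172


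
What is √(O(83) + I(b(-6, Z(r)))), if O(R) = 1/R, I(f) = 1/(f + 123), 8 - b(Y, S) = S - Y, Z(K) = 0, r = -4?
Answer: 4*√5395/2075 ≈ 0.14159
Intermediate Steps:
b(Y, S) = 8 + Y - S (b(Y, S) = 8 - (S - Y) = 8 + (Y - S) = 8 + Y - S)
I(f) = 1/(123 + f)
√(O(83) + I(b(-6, Z(r)))) = √(1/83 + 1/(123 + (8 - 6 - 1*0))) = √(1/83 + 1/(123 + (8 - 6 + 0))) = √(1/83 + 1/(123 + 2)) = √(1/83 + 1/125) = √(208/10375) = 4*√5395/2075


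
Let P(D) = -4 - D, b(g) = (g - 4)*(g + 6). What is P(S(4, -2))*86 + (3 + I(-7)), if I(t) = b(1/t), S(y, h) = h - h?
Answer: -17898/49 ≈ -365.27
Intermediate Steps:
S(y, h) = 0
b(g) = (-4 + g)*(6 + g)
I(t) = -24 + t⁻² + 2/t (I(t) = -24 + (1/t)² + 2/t = -24 + t⁻² + 2/t)
P(S(4, -2))*86 + (3 + I(-7)) = (-4 - 1*0)*86 + (3 + (-24 + (-7)⁻² + 2/(-7))) = (-4 + 0)*86 + (3 + (-24 + 1/49 + 2*(-⅐))) = -4*86 + (3 + (-24 + 1/49 - 2/7)) = -344 + (3 - 1189/49) = -344 - 1042/49 = -17898/49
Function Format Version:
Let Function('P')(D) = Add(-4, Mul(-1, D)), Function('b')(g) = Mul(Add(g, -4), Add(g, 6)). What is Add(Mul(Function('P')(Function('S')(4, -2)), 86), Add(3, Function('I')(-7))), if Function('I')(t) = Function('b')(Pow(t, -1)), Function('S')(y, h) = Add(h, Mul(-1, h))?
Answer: Rational(-17898, 49) ≈ -365.27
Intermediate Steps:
Function('S')(y, h) = 0
Function('b')(g) = Mul(Add(-4, g), Add(6, g))
Function('I')(t) = Add(-24, Pow(t, -2), Mul(2, Pow(t, -1))) (Function('I')(t) = Add(-24, Pow(Pow(t, -1), 2), Mul(2, Pow(t, -1))) = Add(-24, Pow(t, -2), Mul(2, Pow(t, -1))))
Add(Mul(Function('P')(Function('S')(4, -2)), 86), Add(3, Function('I')(-7))) = Add(Mul(Add(-4, Mul(-1, 0)), 86), Add(3, Add(-24, Pow(-7, -2), Mul(2, Pow(-7, -1))))) = Add(Mul(Add(-4, 0), 86), Add(3, Add(-24, Rational(1, 49), Mul(2, Rational(-1, 7))))) = Add(Mul(-4, 86), Add(3, Add(-24, Rational(1, 49), Rational(-2, 7)))) = Add(-344, Add(3, Rational(-1189, 49))) = Add(-344, Rational(-1042, 49)) = Rational(-17898, 49)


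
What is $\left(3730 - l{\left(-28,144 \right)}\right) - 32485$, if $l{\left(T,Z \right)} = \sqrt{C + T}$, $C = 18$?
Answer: $-28755 - i \sqrt{10} \approx -28755.0 - 3.1623 i$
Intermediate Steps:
$l{\left(T,Z \right)} = \sqrt{18 + T}$
$\left(3730 - l{\left(-28,144 \right)}\right) - 32485 = \left(3730 - \sqrt{18 - 28}\right) - 32485 = \left(3730 - \sqrt{-10}\right) - 32485 = \left(3730 - i \sqrt{10}\right) - 32485 = -28755 - i \sqrt{10}$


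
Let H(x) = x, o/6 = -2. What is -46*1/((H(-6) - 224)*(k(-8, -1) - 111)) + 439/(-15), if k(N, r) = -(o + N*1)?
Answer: -39952/1365 ≈ -29.269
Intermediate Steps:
o = -12 (o = 6*(-2) = -12)
k(N, r) = 12 - N (k(N, r) = -(-12 + N*1) = -(-12 + N) = 12 - N)
-46*1/((H(-6) - 224)*(k(-8, -1) - 111)) + 439/(-15) = -46*1/((-6 - 224)*((12 - 1*(-8)) - 111)) + 439/(-15) = -46*(-1/(230*((12 + 8) - 111))) + 439*(-1/15) = -46*(-1/(230*(20 - 111))) - 439/15 = -46/((-230*(-91))) - 439/15 = -46/20930 - 439/15 = -46*1/20930 - 439/15 = -1/455 - 439/15 = -39952/1365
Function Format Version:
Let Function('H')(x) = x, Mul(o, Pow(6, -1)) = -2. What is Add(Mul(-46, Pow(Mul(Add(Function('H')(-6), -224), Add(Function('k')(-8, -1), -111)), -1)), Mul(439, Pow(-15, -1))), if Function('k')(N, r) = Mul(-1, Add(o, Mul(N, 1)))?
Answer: Rational(-39952, 1365) ≈ -29.269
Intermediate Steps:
o = -12 (o = Mul(6, -2) = -12)
Function('k')(N, r) = Add(12, Mul(-1, N)) (Function('k')(N, r) = Mul(-1, Add(-12, Mul(N, 1))) = Mul(-1, Add(-12, N)) = Add(12, Mul(-1, N)))
Add(Mul(-46, Pow(Mul(Add(Function('H')(-6), -224), Add(Function('k')(-8, -1), -111)), -1)), Mul(439, Pow(-15, -1))) = Add(Mul(-46, Pow(Mul(Add(-6, -224), Add(Add(12, Mul(-1, -8)), -111)), -1)), Mul(439, Pow(-15, -1))) = Add(Mul(-46, Pow(Mul(-230, Add(Add(12, 8), -111)), -1)), Mul(439, Rational(-1, 15))) = Add(Mul(-46, Pow(Mul(-230, Add(20, -111)), -1)), Rational(-439, 15)) = Add(Mul(-46, Pow(Mul(-230, -91), -1)), Rational(-439, 15)) = Add(Mul(-46, Pow(20930, -1)), Rational(-439, 15)) = Add(Mul(-46, Rational(1, 20930)), Rational(-439, 15)) = Add(Rational(-1, 455), Rational(-439, 15)) = Rational(-39952, 1365)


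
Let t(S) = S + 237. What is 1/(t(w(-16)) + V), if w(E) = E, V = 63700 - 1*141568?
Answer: -1/77647 ≈ -1.2879e-5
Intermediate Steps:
V = -77868 (V = 63700 - 141568 = -77868)
t(S) = 237 + S
1/(t(w(-16)) + V) = 1/((237 - 16) - 77868) = 1/(221 - 77868) = 1/(-77647) = -1/77647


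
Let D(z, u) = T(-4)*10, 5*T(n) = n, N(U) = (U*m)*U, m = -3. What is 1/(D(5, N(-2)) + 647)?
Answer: 1/639 ≈ 0.0015649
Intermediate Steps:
N(U) = -3*U² (N(U) = (U*(-3))*U = (-3*U)*U = -3*U²)
T(n) = n/5
D(z, u) = -8 (D(z, u) = ((⅕)*(-4))*10 = -⅘*10 = -8)
1/(D(5, N(-2)) + 647) = 1/(-8 + 647) = 1/639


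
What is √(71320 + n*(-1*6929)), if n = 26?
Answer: I*√108834 ≈ 329.9*I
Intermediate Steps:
√(71320 + n*(-1*6929)) = √(71320 + 26*(-1*6929)) = √(71320 + 26*(-6929)) = √(71320 - 180154) = √(-108834) = I*√108834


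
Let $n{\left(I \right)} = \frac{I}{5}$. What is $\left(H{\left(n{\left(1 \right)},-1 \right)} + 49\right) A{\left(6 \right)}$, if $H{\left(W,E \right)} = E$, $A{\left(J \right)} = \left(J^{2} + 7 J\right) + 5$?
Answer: $3984$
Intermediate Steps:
$n{\left(I \right)} = \frac{I}{5}$ ($n{\left(I \right)} = I \frac{1}{5} = \frac{I}{5}$)
$A{\left(J \right)} = 5 + J^{2} + 7 J$
$\left(H{\left(n{\left(1 \right)},-1 \right)} + 49\right) A{\left(6 \right)} = \left(-1 + 49\right) \left(5 + 6^{2} + 7 \cdot 6\right) = 48 \left(5 + 36 + 42\right) = 48 \cdot 83 = 3984$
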